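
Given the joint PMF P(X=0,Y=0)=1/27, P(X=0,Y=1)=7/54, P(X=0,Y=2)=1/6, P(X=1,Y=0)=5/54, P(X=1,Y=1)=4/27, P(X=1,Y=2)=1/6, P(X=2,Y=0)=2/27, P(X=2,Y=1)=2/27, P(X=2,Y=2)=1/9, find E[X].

First find marginal of X:
P(X=0) = 1/3
P(X=1) = 11/27
P(X=2) = 7/27
E[X] = 0 × 1/3 + 1 × 11/27 + 2 × 7/27 = 25/27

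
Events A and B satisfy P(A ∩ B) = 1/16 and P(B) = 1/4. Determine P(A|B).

P(A|B) = P(A ∩ B) / P(B)
= (1/16) / (1/4)
= 1/4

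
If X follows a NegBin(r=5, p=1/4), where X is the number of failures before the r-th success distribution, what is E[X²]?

Using the identity E[X²] = Var(X) + (E[X])²:
E[X] = 15
Var(X) = 60
E[X²] = 60 + (15)²
= 285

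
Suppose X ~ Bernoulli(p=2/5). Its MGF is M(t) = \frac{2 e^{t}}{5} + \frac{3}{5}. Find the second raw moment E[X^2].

To find E[X^2], compute M^(2)(0):
M^(1)(t) = \frac{2 e^{t}}{5}
M^(2)(t) = \frac{2 e^{t}}{5}
M^(2)(0) = \frac{2}{5}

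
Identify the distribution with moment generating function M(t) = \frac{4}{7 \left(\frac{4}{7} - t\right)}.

The MGF M(t) = \frac{4}{7 \left(\frac{4}{7} - t\right)} is the standard form for the Exponential distribution.
Comparing with the known MGF formula identifies: Exponential(rate λ=4/7)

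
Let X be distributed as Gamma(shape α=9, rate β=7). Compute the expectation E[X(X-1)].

E[X(X-1)] = E[X² - X] = E[X²] - E[X]
E[X] = \frac{9}{7}
E[X²] = Var(X) + (E[X])² = \frac{9}{49} + (\frac{9}{7})² = \frac{90}{49}
E[X(X-1)] = \frac{90}{49} - \frac{9}{7} = \frac{27}{49}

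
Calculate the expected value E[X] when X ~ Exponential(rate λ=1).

For X ~ Exponential(rate λ=1), the expected value is:
E[X] = 1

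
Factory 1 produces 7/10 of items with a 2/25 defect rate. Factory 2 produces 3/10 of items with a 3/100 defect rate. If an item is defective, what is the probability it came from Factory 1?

Using Bayes' theorem:
P(F1) = 7/10, P(D|F1) = 2/25
P(F2) = 3/10, P(D|F2) = 3/100
P(D) = P(D|F1)P(F1) + P(D|F2)P(F2)
     = \frac{13}{200}
P(F1|D) = P(D|F1)P(F1) / P(D)
= \frac{56}{65}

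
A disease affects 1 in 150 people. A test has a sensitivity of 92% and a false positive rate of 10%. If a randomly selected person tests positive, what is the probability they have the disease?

Let D = the rare event, + = positive/flagged.
P(D) = 1/150
P(+|D) = 92/100 = 23/25
P(+|D') = 10/100 = 1/10
P(+) = P(+|D)P(D) + P(+|D')P(D')
     = \frac{23}{25} × \frac{1}{150} + \frac{1}{10} × \frac{149}{150}
     = \frac{791}{7500}
P(D|+) = P(+|D)P(D)/P(+) = \frac{46}{791}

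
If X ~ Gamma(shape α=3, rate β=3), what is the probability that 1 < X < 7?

P(1 < X < 7) = ∫_{1}^{7} f(x) dx
where f(x) = \frac{27 x^{2} e^{- 3 x}}{2}
= \frac{-485 + 17 e^{18}}{2 e^{21}}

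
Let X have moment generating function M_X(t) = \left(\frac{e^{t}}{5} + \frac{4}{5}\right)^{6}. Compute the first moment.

To find E[X], compute M^(1)(0):
M^(1)(t) = \frac{6 \left(\frac{e^{t}}{5} + \frac{4}{5}\right)^{5} e^{t}}{5}
M^(1)(0) = \frac{6}{5}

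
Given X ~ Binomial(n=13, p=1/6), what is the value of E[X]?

For X ~ Binomial(n=13, p=1/6), the expected value is:
E[X] = \frac{13}{6}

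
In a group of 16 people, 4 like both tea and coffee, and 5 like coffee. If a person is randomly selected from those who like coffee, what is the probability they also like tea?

P(A ∩ B) = 4/16 = 1/4
P(B) = 5/16
P(A|B) = P(A ∩ B) / P(B) = (1/4) / (5/16) = 4/5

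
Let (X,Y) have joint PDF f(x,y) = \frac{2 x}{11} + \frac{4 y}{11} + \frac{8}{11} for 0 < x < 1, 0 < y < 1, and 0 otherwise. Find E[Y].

E[Y] = ∫_0^1 ∫_0^1 y × f(x,y) dx dy
= \frac{35}{66}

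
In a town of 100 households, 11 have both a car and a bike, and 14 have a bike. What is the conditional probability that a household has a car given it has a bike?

P(A ∩ B) = 11/100
P(B) = 14/100 = 7/50
P(A|B) = P(A ∩ B) / P(B) = (11/100) / (7/50) = 11/14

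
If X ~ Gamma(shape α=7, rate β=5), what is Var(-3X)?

For X ~ Gamma(shape α=7, rate β=5):
Var(X) = \frac{7}{25}
Var(-3X) = (-3)² × Var(X) = 9 × \frac{7}{25} = \frac{63}{25}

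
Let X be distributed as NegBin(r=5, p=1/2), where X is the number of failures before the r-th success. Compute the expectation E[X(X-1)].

E[X(X-1)] = E[X² - X] = E[X²] - E[X]
E[X] = 5
E[X²] = Var(X) + (E[X])² = 10 + (5)² = 35
E[X(X-1)] = 35 - 5 = 30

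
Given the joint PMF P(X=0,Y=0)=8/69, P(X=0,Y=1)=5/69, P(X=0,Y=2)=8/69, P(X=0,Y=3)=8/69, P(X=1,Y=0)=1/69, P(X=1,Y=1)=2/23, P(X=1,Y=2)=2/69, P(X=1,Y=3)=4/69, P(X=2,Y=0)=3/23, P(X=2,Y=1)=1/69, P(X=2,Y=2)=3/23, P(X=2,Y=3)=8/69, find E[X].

First find marginal of X:
P(X=0) = 29/69
P(X=1) = 13/69
P(X=2) = 9/23
E[X] = 0 × 29/69 + 1 × 13/69 + 2 × 9/23 = 67/69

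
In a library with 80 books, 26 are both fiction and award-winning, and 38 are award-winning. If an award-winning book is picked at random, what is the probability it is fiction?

P(A ∩ B) = 26/80 = 13/40
P(B) = 38/80 = 19/40
P(A|B) = P(A ∩ B) / P(B) = (13/40) / (19/40) = 13/19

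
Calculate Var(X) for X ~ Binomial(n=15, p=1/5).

For X ~ Binomial(n=15, p=1/5):
Var(X) = \frac{12}{5}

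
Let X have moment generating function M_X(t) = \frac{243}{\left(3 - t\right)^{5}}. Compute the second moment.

To find E[X^2], compute M^(2)(0):
M^(1)(t) = \frac{1215}{\left(3 - t\right)^{6}}
M^(2)(t) = \frac{7290}{\left(3 - t\right)^{7}}
M^(2)(0) = \frac{10}{3}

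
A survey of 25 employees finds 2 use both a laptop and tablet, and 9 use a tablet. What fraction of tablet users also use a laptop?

P(A ∩ B) = 2/25
P(B) = 9/25
P(A|B) = P(A ∩ B) / P(B) = (2/25) / (9/25) = 2/9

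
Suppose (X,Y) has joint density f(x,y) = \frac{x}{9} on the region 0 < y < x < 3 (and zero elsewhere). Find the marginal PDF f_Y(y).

f_Y(y) = ∫_y^3 \frac{x}{9} dx = \frac{1}{2} - \frac{y^{2}}{18}
for 0 < y < 3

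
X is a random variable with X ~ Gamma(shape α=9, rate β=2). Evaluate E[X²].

Using the identity E[X²] = Var(X) + (E[X])²:
E[X] = \frac{9}{2}
Var(X) = \frac{9}{4}
E[X²] = \frac{9}{4} + (\frac{9}{2})²
= \frac{45}{2}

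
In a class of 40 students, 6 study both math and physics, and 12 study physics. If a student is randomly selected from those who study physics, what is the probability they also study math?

P(A ∩ B) = 6/40 = 3/20
P(B) = 12/40 = 3/10
P(A|B) = P(A ∩ B) / P(B) = (3/20) / (3/10) = 1/2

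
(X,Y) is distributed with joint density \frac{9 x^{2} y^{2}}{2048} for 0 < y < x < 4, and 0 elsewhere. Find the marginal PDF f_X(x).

f_X(x) = ∫_0^x \frac{9 x^{2} y^{2}}{2048} dy = \frac{3 x^{5}}{2048}
for 0 < x < 4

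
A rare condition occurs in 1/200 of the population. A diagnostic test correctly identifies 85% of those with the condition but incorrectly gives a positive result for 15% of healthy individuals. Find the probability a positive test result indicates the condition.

Let D = the rare event, + = positive/flagged.
P(D) = 1/200
P(+|D) = 85/100 = 17/20
P(+|D') = 15/100 = 3/20
P(+) = P(+|D)P(D) + P(+|D')P(D')
     = \frac{17}{20} × \frac{1}{200} + \frac{3}{20} × \frac{199}{200}
     = \frac{307}{2000}
P(D|+) = P(+|D)P(D)/P(+) = \frac{17}{614}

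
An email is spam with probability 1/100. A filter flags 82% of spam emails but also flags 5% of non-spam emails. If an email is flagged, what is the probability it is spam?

Let D = the rare event, + = positive/flagged.
P(D) = 1/100
P(+|D) = 82/100 = 41/50
P(+|D') = 5/100 = 1/20
P(+) = P(+|D)P(D) + P(+|D')P(D')
     = \frac{41}{50} × \frac{1}{100} + \frac{1}{20} × \frac{99}{100}
     = \frac{577}{10000}
P(D|+) = P(+|D)P(D)/P(+) = \frac{82}{577}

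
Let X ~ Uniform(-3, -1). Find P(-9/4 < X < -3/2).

P(-9/4 < X < -3/2) = ∫_{-9/4}^{-3/2} f(x) dx
where f(x) = \frac{1}{2}
= \frac{3}{8}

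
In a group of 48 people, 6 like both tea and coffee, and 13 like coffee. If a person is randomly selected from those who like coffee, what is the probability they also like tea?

P(A ∩ B) = 6/48 = 1/8
P(B) = 13/48
P(A|B) = P(A ∩ B) / P(B) = (1/8) / (13/48) = 6/13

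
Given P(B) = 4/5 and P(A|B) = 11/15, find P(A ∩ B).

By definition, P(A|B) = P(A ∩ B) / P(B)
So P(A ∩ B) = P(A|B) × P(B)
= 11/15 × 4/5
= 44/75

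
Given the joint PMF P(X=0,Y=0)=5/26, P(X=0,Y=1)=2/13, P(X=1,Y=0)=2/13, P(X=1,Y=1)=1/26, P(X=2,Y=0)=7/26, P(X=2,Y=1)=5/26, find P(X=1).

P(X=1) = P(X=1,Y=0) + P(X=1,Y=1)
= 2/13 + 1/26
= 5/26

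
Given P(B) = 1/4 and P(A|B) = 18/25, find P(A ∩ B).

By definition, P(A|B) = P(A ∩ B) / P(B)
So P(A ∩ B) = P(A|B) × P(B)
= 18/25 × 1/4
= 9/50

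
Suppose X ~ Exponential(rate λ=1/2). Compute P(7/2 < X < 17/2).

P(7/2 < X < 17/2) = ∫_{7/2}^{17/2} f(x) dx
where f(x) = \frac{e^{- \frac{x}{2}}}{2}
= - \frac{1 - e^{\frac{5}{2}}}{e^{\frac{17}{4}}}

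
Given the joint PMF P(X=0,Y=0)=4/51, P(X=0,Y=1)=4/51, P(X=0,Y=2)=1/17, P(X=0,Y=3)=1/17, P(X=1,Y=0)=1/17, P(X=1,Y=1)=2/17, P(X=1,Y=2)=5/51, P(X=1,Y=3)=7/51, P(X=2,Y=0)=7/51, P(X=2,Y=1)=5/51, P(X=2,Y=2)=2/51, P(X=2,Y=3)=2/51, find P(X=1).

P(X=1) = P(X=1,Y=0) + P(X=1,Y=1) + P(X=1,Y=2) + P(X=1,Y=3)
= 1/17 + 2/17 + 5/51 + 7/51
= 7/17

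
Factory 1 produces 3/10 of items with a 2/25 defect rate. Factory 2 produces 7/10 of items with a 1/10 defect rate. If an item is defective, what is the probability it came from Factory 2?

Using Bayes' theorem:
P(F1) = 3/10, P(D|F1) = 2/25
P(F2) = 7/10, P(D|F2) = 1/10
P(D) = P(D|F1)P(F1) + P(D|F2)P(F2)
     = \frac{47}{500}
P(F2|D) = P(D|F2)P(F2) / P(D)
= \frac{35}{47}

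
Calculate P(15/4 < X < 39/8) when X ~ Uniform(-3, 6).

P(15/4 < X < 39/8) = ∫_{15/4}^{39/8} f(x) dx
where f(x) = \frac{1}{9}
= \frac{1}{8}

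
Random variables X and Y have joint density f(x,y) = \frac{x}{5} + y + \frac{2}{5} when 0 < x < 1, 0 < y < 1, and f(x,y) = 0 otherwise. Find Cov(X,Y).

E[XY] = ∫∫ xy × f(x,y) dx dy = \frac{3}{10}
E[X] = \frac{31}{60}
E[Y] = \frac{7}{12}
Cov(X,Y) = E[XY] - E[X]E[Y] = - \frac{1}{720}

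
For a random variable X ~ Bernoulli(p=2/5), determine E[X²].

Using the identity E[X²] = Var(X) + (E[X])²:
E[X] = \frac{2}{5}
Var(X) = \frac{6}{25}
E[X²] = \frac{6}{25} + (\frac{2}{5})²
= \frac{2}{5}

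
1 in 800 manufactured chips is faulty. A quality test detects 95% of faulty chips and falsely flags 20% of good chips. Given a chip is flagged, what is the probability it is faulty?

Let D = the rare event, + = positive/flagged.
P(D) = 1/800
P(+|D) = 95/100 = 19/20
P(+|D') = 20/100 = 1/5
P(+) = P(+|D)P(D) + P(+|D')P(D')
     = \frac{19}{20} × \frac{1}{800} + \frac{1}{5} × \frac{799}{800}
     = \frac{643}{3200}
P(D|+) = P(+|D)P(D)/P(+) = \frac{19}{3215}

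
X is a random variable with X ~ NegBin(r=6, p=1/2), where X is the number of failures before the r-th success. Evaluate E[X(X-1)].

E[X(X-1)] = E[X² - X] = E[X²] - E[X]
E[X] = 6
E[X²] = Var(X) + (E[X])² = 12 + (6)² = 48
E[X(X-1)] = 48 - 6 = 42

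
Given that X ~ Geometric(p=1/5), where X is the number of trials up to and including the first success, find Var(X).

For X ~ Geometric(p=1/5), where X is the number of trials up to and including the first success:
Var(X) = 20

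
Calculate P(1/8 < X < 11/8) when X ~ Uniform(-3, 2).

P(1/8 < X < 11/8) = ∫_{1/8}^{11/8} f(x) dx
where f(x) = \frac{1}{5}
= \frac{1}{4}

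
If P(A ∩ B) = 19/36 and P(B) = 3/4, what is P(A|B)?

P(A|B) = P(A ∩ B) / P(B)
= (19/36) / (3/4)
= 19/27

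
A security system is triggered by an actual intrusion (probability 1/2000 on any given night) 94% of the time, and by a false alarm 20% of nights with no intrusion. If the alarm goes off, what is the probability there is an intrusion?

Let D = the rare event, + = positive/flagged.
P(D) = 1/2000
P(+|D) = 94/100 = 47/50
P(+|D') = 20/100 = 1/5
P(+) = P(+|D)P(D) + P(+|D')P(D')
     = \frac{47}{50} × \frac{1}{2000} + \frac{1}{5} × \frac{1999}{2000}
     = \frac{20037}{100000}
P(D|+) = P(+|D)P(D)/P(+) = \frac{47}{20037}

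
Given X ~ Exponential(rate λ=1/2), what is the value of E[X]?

For X ~ Exponential(rate λ=1/2), the expected value is:
E[X] = 2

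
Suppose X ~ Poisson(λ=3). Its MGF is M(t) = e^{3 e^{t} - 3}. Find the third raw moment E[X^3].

To find E[X^3], compute M^(3)(0):
M^(1)(t) = 3 e^{t} e^{3 e^{t} - 3}
M^(2)(t) = 9 e^{2 t} e^{3 e^{t} - 3} + 3 e^{t} e^{3 e^{t} - 3}
M^(3)(t) = 27 e^{3 t} e^{3 e^{t} - 3} + 27 e^{2 t} e^{3 e^{t} - 3} + 3 e^{t} e^{3 e^{t} - 3}
M^(3)(0) = 57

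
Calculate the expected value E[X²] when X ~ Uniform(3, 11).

Using the identity E[X²] = Var(X) + (E[X])²:
E[X] = 7
Var(X) = \frac{16}{3}
E[X²] = \frac{16}{3} + (7)²
= \frac{163}{3}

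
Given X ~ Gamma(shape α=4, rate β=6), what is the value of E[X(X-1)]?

E[X(X-1)] = E[X² - X] = E[X²] - E[X]
E[X] = \frac{2}{3}
E[X²] = Var(X) + (E[X])² = \frac{1}{9} + (\frac{2}{3})² = \frac{5}{9}
E[X(X-1)] = \frac{5}{9} - \frac{2}{3} = - \frac{1}{9}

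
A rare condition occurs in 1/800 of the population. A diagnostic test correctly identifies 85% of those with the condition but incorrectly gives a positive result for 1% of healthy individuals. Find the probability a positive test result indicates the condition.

Let D = the rare event, + = positive/flagged.
P(D) = 1/800
P(+|D) = 85/100 = 17/20
P(+|D') = 1/100
P(+) = P(+|D)P(D) + P(+|D')P(D')
     = \frac{17}{20} × \frac{1}{800} + \frac{1}{100} × \frac{799}{800}
     = \frac{221}{20000}
P(D|+) = P(+|D)P(D)/P(+) = \frac{5}{52}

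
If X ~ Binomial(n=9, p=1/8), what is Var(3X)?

For X ~ Binomial(n=9, p=1/8):
Var(X) = \frac{63}{64}
Var(3X) = (3)² × Var(X) = 9 × \frac{63}{64} = \frac{567}{64}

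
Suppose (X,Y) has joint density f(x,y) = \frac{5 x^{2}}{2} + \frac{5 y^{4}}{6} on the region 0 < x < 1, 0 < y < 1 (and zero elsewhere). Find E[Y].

E[Y] = ∫_0^1 ∫_0^1 y × f(x,y) dx dy
= \frac{5}{9}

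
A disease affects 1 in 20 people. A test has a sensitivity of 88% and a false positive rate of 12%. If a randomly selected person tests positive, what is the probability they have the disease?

Let D = the rare event, + = positive/flagged.
P(D) = 1/20
P(+|D) = 88/100 = 22/25
P(+|D') = 12/100 = 3/25
P(+) = P(+|D)P(D) + P(+|D')P(D')
     = \frac{22}{25} × \frac{1}{20} + \frac{3}{25} × \frac{19}{20}
     = \frac{79}{500}
P(D|+) = P(+|D)P(D)/P(+) = \frac{22}{79}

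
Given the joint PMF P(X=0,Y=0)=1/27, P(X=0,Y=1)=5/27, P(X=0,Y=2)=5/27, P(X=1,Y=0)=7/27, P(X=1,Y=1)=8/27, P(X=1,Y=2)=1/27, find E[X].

First find marginal of X:
P(X=0) = 11/27
P(X=1) = 16/27
E[X] = 0 × 11/27 + 1 × 16/27 = 16/27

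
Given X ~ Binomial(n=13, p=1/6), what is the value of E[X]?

For X ~ Binomial(n=13, p=1/6), the expected value is:
E[X] = \frac{13}{6}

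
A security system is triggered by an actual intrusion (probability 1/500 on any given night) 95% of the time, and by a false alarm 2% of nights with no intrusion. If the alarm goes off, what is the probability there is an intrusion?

Let D = the rare event, + = positive/flagged.
P(D) = 1/500
P(+|D) = 95/100 = 19/20
P(+|D') = 2/100 = 1/50
P(+) = P(+|D)P(D) + P(+|D')P(D')
     = \frac{19}{20} × \frac{1}{500} + \frac{1}{50} × \frac{499}{500}
     = \frac{1093}{50000}
P(D|+) = P(+|D)P(D)/P(+) = \frac{95}{1093}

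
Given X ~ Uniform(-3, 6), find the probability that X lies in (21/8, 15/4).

P(21/8 < X < 15/4) = ∫_{21/8}^{15/4} f(x) dx
where f(x) = \frac{1}{9}
= \frac{1}{8}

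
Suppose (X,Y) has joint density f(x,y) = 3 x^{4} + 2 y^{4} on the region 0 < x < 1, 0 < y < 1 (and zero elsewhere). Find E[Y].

E[Y] = ∫_0^1 ∫_0^1 y × f(x,y) dx dy
= \frac{19}{30}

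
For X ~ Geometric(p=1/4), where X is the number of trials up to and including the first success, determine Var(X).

For X ~ Geometric(p=1/4), where X is the number of trials up to and including the first success:
Var(X) = 12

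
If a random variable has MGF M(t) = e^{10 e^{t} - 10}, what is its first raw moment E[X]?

To find E[X], compute M^(1)(0):
M^(1)(t) = 10 e^{t} e^{10 e^{t} - 10}
M^(1)(0) = 10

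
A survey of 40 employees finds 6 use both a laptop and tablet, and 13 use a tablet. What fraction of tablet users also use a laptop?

P(A ∩ B) = 6/40 = 3/20
P(B) = 13/40
P(A|B) = P(A ∩ B) / P(B) = (3/20) / (13/40) = 6/13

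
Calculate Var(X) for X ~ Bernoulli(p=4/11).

For X ~ Bernoulli(p=4/11):
Var(X) = \frac{28}{121}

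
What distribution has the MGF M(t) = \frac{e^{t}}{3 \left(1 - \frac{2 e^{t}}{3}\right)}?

The MGF M(t) = \frac{e^{t}}{3 \left(1 - \frac{2 e^{t}}{3}\right)} is the standard form for the Geometric distribution.
Comparing with the known MGF formula identifies: Geometric(p=1/3), X = trial number of first success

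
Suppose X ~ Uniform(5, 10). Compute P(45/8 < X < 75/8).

P(45/8 < X < 75/8) = ∫_{45/8}^{75/8} f(x) dx
where f(x) = \frac{1}{5}
= \frac{3}{4}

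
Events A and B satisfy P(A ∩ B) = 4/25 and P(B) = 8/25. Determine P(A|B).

P(A|B) = P(A ∩ B) / P(B)
= (4/25) / (8/25)
= 1/2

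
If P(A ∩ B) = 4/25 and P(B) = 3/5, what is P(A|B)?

P(A|B) = P(A ∩ B) / P(B)
= (4/25) / (3/5)
= 4/15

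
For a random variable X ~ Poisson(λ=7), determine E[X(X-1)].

E[X(X-1)] = E[X² - X] = E[X²] - E[X]
E[X] = 7
E[X²] = Var(X) + (E[X])² = 7 + (7)² = 56
E[X(X-1)] = 56 - 7 = 49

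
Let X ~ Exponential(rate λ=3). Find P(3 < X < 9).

P(3 < X < 9) = ∫_{3}^{9} f(x) dx
where f(x) = 3 e^{- 3 x}
= - \frac{1 - e^{18}}{e^{27}}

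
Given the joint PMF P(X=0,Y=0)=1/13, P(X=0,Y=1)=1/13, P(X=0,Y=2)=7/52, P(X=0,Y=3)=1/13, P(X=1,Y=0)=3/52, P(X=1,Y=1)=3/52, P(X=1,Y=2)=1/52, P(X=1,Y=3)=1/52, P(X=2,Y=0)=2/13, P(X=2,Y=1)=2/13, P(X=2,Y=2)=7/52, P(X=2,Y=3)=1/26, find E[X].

First find marginal of X:
P(X=0) = 19/52
P(X=1) = 2/13
P(X=2) = 25/52
E[X] = 0 × 19/52 + 1 × 2/13 + 2 × 25/52 = 29/26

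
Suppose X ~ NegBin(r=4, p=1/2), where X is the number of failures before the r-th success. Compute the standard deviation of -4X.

For X ~ NegBin(r=4, p=1/2), where X is the number of failures before the r-th success:
Var(X) = 8
SD(X) = √(Var(X)) = √(8) = 2 \sqrt{2}
SD(-4X) = |-4| × SD(X) = 4 × 2 \sqrt{2} = 8 \sqrt{2}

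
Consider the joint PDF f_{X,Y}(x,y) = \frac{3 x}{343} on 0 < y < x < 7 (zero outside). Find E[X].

f_X(x) = ∫_0^x \frac{3 x}{343} dy = \frac{3 x^{2}}{343}
E[X] = ∫_0^7 x × (\frac{3 x^{2}}{343}) dx = \frac{21}{4}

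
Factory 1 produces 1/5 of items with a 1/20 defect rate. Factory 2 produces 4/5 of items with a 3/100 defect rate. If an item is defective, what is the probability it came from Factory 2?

Using Bayes' theorem:
P(F1) = 1/5, P(D|F1) = 1/20
P(F2) = 4/5, P(D|F2) = 3/100
P(D) = P(D|F1)P(F1) + P(D|F2)P(F2)
     = \frac{17}{500}
P(F2|D) = P(D|F2)P(F2) / P(D)
= \frac{12}{17}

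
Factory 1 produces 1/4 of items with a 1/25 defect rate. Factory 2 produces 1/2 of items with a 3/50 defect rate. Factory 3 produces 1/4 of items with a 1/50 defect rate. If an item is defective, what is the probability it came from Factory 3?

Using Bayes' theorem:
P(F1) = 1/4, P(D|F1) = 1/25
P(F2) = 1/2, P(D|F2) = 3/50
P(F3) = 1/4, P(D|F3) = 1/50
P(D) = P(D|F1)P(F1) + P(D|F2)P(F2) + P(D|F3)P(F3)
     = \frac{9}{200}
P(F3|D) = P(D|F3)P(F3) / P(D)
= \frac{1}{9}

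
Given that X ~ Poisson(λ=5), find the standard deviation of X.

For X ~ Poisson(λ=5):
Var(X) = 5
SD(X) = √(Var(X)) = √(5) = \sqrt{5}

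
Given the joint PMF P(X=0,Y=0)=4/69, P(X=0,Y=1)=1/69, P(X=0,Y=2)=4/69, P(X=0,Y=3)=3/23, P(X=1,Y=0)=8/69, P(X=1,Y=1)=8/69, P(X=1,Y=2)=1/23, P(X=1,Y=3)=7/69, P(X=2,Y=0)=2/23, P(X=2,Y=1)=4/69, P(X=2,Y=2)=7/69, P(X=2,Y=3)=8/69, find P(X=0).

P(X=0) = P(X=0,Y=0) + P(X=0,Y=1) + P(X=0,Y=2) + P(X=0,Y=3)
= 4/69 + 1/69 + 4/69 + 3/23
= 6/23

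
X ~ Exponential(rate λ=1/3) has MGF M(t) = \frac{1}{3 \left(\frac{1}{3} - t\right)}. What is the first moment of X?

To find E[X], compute M^(1)(0):
M^(1)(t) = \frac{1}{3 \left(\frac{1}{3} - t\right)^{2}}
M^(1)(0) = 3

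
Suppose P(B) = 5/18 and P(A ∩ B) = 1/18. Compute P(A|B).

P(A|B) = P(A ∩ B) / P(B)
= (1/18) / (5/18)
= 1/5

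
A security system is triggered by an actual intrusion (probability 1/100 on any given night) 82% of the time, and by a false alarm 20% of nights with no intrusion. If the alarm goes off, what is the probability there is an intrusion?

Let D = the rare event, + = positive/flagged.
P(D) = 1/100
P(+|D) = 82/100 = 41/50
P(+|D') = 20/100 = 1/5
P(+) = P(+|D)P(D) + P(+|D')P(D')
     = \frac{41}{50} × \frac{1}{100} + \frac{1}{5} × \frac{99}{100}
     = \frac{1031}{5000}
P(D|+) = P(+|D)P(D)/P(+) = \frac{41}{1031}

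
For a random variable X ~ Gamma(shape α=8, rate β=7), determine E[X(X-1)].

E[X(X-1)] = E[X² - X] = E[X²] - E[X]
E[X] = \frac{8}{7}
E[X²] = Var(X) + (E[X])² = \frac{8}{49} + (\frac{8}{7})² = \frac{72}{49}
E[X(X-1)] = \frac{72}{49} - \frac{8}{7} = \frac{16}{49}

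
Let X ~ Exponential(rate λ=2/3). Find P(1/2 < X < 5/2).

P(1/2 < X < 5/2) = ∫_{1/2}^{5/2} f(x) dx
where f(x) = \frac{2 e^{- \frac{2 x}{3}}}{3}
= - \frac{1 - e^{\frac{4}{3}}}{e^{\frac{5}{3}}}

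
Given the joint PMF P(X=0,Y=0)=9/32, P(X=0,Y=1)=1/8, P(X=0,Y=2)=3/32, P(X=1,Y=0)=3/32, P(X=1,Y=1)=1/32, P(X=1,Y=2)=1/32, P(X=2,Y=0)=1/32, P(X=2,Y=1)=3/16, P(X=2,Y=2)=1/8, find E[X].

First find marginal of X:
P(X=0) = 1/2
P(X=1) = 5/32
P(X=2) = 11/32
E[X] = 0 × 1/2 + 1 × 5/32 + 2 × 11/32 = 27/32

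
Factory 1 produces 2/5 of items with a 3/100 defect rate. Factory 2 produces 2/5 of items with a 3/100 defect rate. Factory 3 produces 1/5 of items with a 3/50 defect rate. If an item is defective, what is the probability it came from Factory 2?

Using Bayes' theorem:
P(F1) = 2/5, P(D|F1) = 3/100
P(F2) = 2/5, P(D|F2) = 3/100
P(F3) = 1/5, P(D|F3) = 3/50
P(D) = P(D|F1)P(F1) + P(D|F2)P(F2) + P(D|F3)P(F3)
     = \frac{9}{250}
P(F2|D) = P(D|F2)P(F2) / P(D)
= \frac{1}{3}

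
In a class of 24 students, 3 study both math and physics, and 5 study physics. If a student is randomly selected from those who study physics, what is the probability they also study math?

P(A ∩ B) = 3/24 = 1/8
P(B) = 5/24
P(A|B) = P(A ∩ B) / P(B) = (1/8) / (5/24) = 3/5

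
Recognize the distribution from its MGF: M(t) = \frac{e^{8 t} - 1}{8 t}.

The MGF M(t) = \frac{e^{8 t} - 1}{8 t} is the standard form for the Uniform distribution.
Comparing with the known MGF formula identifies: Uniform(0, 8)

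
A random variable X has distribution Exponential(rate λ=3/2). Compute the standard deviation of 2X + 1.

For X ~ Exponential(rate λ=3/2):
Var(X) = \frac{4}{9}
SD(X) = √(Var(X)) = √(\frac{4}{9}) = \frac{2}{3}
SD(2X + 1) = |2| × SD(X) = 2 × \frac{2}{3} = \frac{4}{3}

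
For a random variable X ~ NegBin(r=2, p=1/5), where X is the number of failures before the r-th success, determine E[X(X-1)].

E[X(X-1)] = E[X² - X] = E[X²] - E[X]
E[X] = 8
E[X²] = Var(X) + (E[X])² = 40 + (8)² = 104
E[X(X-1)] = 104 - 8 = 96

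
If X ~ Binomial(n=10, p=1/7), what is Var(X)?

For X ~ Binomial(n=10, p=1/7):
Var(X) = \frac{60}{49}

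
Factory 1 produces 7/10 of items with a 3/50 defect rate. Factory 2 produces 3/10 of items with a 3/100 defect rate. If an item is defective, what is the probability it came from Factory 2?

Using Bayes' theorem:
P(F1) = 7/10, P(D|F1) = 3/50
P(F2) = 3/10, P(D|F2) = 3/100
P(D) = P(D|F1)P(F1) + P(D|F2)P(F2)
     = \frac{51}{1000}
P(F2|D) = P(D|F2)P(F2) / P(D)
= \frac{3}{17}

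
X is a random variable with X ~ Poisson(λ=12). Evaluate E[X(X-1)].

E[X(X-1)] = E[X² - X] = E[X²] - E[X]
E[X] = 12
E[X²] = Var(X) + (E[X])² = 12 + (12)² = 156
E[X(X-1)] = 156 - 12 = 144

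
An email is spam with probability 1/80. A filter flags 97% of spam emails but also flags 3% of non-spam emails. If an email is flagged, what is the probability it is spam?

Let D = the rare event, + = positive/flagged.
P(D) = 1/80
P(+|D) = 97/100
P(+|D') = 3/100
P(+) = P(+|D)P(D) + P(+|D')P(D')
     = \frac{97}{100} × \frac{1}{80} + \frac{3}{100} × \frac{79}{80}
     = \frac{167}{4000}
P(D|+) = P(+|D)P(D)/P(+) = \frac{97}{334}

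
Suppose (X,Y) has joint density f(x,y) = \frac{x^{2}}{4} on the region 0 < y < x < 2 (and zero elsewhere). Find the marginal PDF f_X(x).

f_X(x) = ∫_0^x \frac{x^{2}}{4} dy = \frac{x^{3}}{4}
for 0 < x < 2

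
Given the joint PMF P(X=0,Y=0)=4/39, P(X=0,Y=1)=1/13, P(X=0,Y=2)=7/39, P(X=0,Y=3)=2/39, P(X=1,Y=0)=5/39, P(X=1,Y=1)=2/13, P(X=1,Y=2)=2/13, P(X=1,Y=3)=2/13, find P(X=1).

P(X=1) = P(X=1,Y=0) + P(X=1,Y=1) + P(X=1,Y=2) + P(X=1,Y=3)
= 5/39 + 2/13 + 2/13 + 2/13
= 23/39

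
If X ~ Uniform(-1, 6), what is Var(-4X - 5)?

For X ~ Uniform(-1, 6):
Var(X) = \frac{49}{12}
Var(-4X - 5) = (-4)² × Var(X) = 16 × \frac{49}{12} = \frac{196}{3}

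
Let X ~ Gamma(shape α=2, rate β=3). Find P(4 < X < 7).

P(4 < X < 7) = ∫_{4}^{7} f(x) dx
where f(x) = 9 x e^{- 3 x}
= \frac{-22 + 13 e^{9}}{e^{21}}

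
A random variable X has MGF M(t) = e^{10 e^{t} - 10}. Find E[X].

To find E[X], compute M^(1)(0):
M^(1)(t) = 10 e^{t} e^{10 e^{t} - 10}
M^(1)(0) = 10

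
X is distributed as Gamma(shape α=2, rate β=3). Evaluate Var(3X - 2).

For X ~ Gamma(shape α=2, rate β=3):
Var(X) = \frac{2}{9}
Var(3X - 2) = (3)² × Var(X) = 9 × \frac{2}{9} = 2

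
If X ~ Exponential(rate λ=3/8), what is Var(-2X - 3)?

For X ~ Exponential(rate λ=3/8):
Var(X) = \frac{64}{9}
Var(-2X - 3) = (-2)² × Var(X) = 4 × \frac{64}{9} = \frac{256}{9}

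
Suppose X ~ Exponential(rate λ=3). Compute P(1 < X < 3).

P(1 < X < 3) = ∫_{1}^{3} f(x) dx
where f(x) = 3 e^{- 3 x}
= - \frac{1 - e^{6}}{e^{9}}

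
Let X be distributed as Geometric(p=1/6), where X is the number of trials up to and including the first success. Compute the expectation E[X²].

Using the identity E[X²] = Var(X) + (E[X])²:
E[X] = 6
Var(X) = 30
E[X²] = 30 + (6)²
= 66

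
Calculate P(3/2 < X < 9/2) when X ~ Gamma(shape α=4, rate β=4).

P(3/2 < X < 9/2) = ∫_{3/2}^{9/2} f(x) dx
where f(x) = \frac{128 x^{3} e^{- 4 x}}{3}
= \frac{-1153 + 61 e^{12}}{e^{18}}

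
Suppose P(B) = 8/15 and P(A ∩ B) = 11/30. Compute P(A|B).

P(A|B) = P(A ∩ B) / P(B)
= (11/30) / (8/15)
= 11/16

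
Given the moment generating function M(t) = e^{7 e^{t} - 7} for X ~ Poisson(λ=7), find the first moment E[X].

To find E[X], compute M^(1)(0):
M^(1)(t) = 7 e^{t} e^{7 e^{t} - 7}
M^(1)(0) = 7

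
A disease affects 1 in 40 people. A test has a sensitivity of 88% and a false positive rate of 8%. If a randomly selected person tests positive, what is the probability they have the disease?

Let D = the rare event, + = positive/flagged.
P(D) = 1/40
P(+|D) = 88/100 = 22/25
P(+|D') = 8/100 = 2/25
P(+) = P(+|D)P(D) + P(+|D')P(D')
     = \frac{22}{25} × \frac{1}{40} + \frac{2}{25} × \frac{39}{40}
     = \frac{1}{10}
P(D|+) = P(+|D)P(D)/P(+) = \frac{11}{50}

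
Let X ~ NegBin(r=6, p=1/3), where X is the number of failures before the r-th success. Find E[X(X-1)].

E[X(X-1)] = E[X² - X] = E[X²] - E[X]
E[X] = 12
E[X²] = Var(X) + (E[X])² = 36 + (12)² = 180
E[X(X-1)] = 180 - 12 = 168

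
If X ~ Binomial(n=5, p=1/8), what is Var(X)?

For X ~ Binomial(n=5, p=1/8):
Var(X) = \frac{35}{64}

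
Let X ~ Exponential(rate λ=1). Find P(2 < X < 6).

P(2 < X < 6) = ∫_{2}^{6} f(x) dx
where f(x) = e^{- x}
= - \frac{1 - e^{4}}{e^{6}}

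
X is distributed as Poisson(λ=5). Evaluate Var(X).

For X ~ Poisson(λ=5):
Var(X) = 5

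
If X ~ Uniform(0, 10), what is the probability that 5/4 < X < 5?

P(5/4 < X < 5) = ∫_{5/4}^{5} f(x) dx
where f(x) = \frac{1}{10}
= \frac{3}{8}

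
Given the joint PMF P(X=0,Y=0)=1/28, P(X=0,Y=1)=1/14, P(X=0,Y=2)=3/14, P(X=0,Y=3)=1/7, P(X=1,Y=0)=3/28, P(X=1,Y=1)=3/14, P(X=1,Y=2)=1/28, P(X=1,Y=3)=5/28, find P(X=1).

P(X=1) = P(X=1,Y=0) + P(X=1,Y=1) + P(X=1,Y=2) + P(X=1,Y=3)
= 3/28 + 3/14 + 1/28 + 5/28
= 15/28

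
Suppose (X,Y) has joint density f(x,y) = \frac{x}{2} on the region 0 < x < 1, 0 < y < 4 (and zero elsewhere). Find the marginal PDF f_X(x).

f_X(x) = ∫_0^4 f(x,y) dy
= ∫_0^4 \frac{x}{2} dy
= 2 x for 0 < x < 1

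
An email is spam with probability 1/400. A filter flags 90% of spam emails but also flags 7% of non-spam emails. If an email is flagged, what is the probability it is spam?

Let D = the rare event, + = positive/flagged.
P(D) = 1/400
P(+|D) = 90/100 = 9/10
P(+|D') = 7/100
P(+) = P(+|D)P(D) + P(+|D')P(D')
     = \frac{9}{10} × \frac{1}{400} + \frac{7}{100} × \frac{399}{400}
     = \frac{2883}{40000}
P(D|+) = P(+|D)P(D)/P(+) = \frac{30}{961}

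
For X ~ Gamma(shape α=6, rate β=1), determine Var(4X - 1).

For X ~ Gamma(shape α=6, rate β=1):
Var(X) = 6
Var(4X - 1) = (4)² × Var(X) = 16 × 6 = 96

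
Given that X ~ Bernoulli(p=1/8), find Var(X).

For X ~ Bernoulli(p=1/8):
Var(X) = \frac{7}{64}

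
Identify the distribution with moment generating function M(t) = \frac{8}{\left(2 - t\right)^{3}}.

The MGF M(t) = \frac{8}{\left(2 - t\right)^{3}} is the standard form for the Gamma distribution.
Comparing with the known MGF formula identifies: Gamma(shape α=3, rate β=2)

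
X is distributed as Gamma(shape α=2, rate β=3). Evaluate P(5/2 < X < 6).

P(5/2 < X < 6) = ∫_{5/2}^{6} f(x) dx
where f(x) = 9 x e^{- 3 x}
= - \frac{19}{e^{18}} + \frac{17}{2 e^{\frac{15}{2}}}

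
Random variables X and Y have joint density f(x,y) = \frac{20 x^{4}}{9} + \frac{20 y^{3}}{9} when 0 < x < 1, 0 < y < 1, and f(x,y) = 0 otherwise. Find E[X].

E[X] = ∫_0^1 ∫_0^1 x × f(x,y) dy dx
= ∫_0^1 ∫_0^1 x × (\frac{20 x^{4}}{9} + \frac{20 y^{3}}{9}) dy dx
= \frac{35}{54}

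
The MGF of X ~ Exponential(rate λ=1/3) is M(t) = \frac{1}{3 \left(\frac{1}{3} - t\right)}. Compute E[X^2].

To find E[X^2], compute M^(2)(0):
M^(1)(t) = \frac{1}{3 \left(\frac{1}{3} - t\right)^{2}}
M^(2)(t) = \frac{2}{3 \left(\frac{1}{3} - t\right)^{3}}
M^(2)(0) = 18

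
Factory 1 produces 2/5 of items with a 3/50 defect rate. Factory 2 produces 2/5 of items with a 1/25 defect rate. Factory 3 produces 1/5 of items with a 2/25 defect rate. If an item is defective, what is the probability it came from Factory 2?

Using Bayes' theorem:
P(F1) = 2/5, P(D|F1) = 3/50
P(F2) = 2/5, P(D|F2) = 1/25
P(F3) = 1/5, P(D|F3) = 2/25
P(D) = P(D|F1)P(F1) + P(D|F2)P(F2) + P(D|F3)P(F3)
     = \frac{7}{125}
P(F2|D) = P(D|F2)P(F2) / P(D)
= \frac{2}{7}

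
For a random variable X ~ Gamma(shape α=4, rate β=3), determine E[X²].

Using the identity E[X²] = Var(X) + (E[X])²:
E[X] = \frac{4}{3}
Var(X) = \frac{4}{9}
E[X²] = \frac{4}{9} + (\frac{4}{3})²
= \frac{20}{9}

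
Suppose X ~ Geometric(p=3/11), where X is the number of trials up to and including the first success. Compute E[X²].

Using the identity E[X²] = Var(X) + (E[X])²:
E[X] = \frac{11}{3}
Var(X) = \frac{88}{9}
E[X²] = \frac{88}{9} + (\frac{11}{3})²
= \frac{209}{9}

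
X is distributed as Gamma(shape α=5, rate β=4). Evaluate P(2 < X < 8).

P(2 < X < 8) = ∫_{2}^{8} f(x) dx
where f(x) = \frac{128 x^{4} e^{- 4 x}}{3}
= \frac{-49697 + 297 e^{24}}{e^{32}}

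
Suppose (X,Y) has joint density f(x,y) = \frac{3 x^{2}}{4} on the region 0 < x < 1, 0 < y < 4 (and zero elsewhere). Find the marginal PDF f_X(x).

f_X(x) = ∫_0^4 f(x,y) dy
= ∫_0^4 \frac{3 x^{2}}{4} dy
= 3 x^{2} for 0 < x < 1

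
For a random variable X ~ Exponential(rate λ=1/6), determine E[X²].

Using the identity E[X²] = Var(X) + (E[X])²:
E[X] = 6
Var(X) = 36
E[X²] = 36 + (6)²
= 72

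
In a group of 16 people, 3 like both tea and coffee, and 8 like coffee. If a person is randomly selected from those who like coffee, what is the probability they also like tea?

P(A ∩ B) = 3/16
P(B) = 8/16 = 1/2
P(A|B) = P(A ∩ B) / P(B) = (3/16) / (1/2) = 3/8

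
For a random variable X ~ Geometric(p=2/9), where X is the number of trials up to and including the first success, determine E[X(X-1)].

E[X(X-1)] = E[X² - X] = E[X²] - E[X]
E[X] = \frac{9}{2}
E[X²] = Var(X) + (E[X])² = \frac{63}{4} + (\frac{9}{2})² = 36
E[X(X-1)] = 36 - \frac{9}{2} = \frac{63}{2}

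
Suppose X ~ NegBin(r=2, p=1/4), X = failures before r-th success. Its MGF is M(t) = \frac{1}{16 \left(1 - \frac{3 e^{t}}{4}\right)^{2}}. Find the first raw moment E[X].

To find E[X], compute M^(1)(0):
M^(1)(t) = \frac{3 e^{t}}{32 \left(1 - \frac{3 e^{t}}{4}\right)^{3}}
M^(1)(0) = 6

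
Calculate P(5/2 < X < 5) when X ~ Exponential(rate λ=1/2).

P(5/2 < X < 5) = ∫_{5/2}^{5} f(x) dx
where f(x) = \frac{e^{- \frac{x}{2}}}{2}
= - \frac{1}{e^{\frac{5}{2}}} + e^{- \frac{5}{4}}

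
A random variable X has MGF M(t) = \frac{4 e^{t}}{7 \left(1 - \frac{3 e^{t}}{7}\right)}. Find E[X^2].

To find E[X^2], compute M^(2)(0):
M^(1)(t) = \frac{4 e^{t}}{7 \left(1 - \frac{3 e^{t}}{7}\right)} + \frac{12 e^{2 t}}{49 \left(1 - \frac{3 e^{t}}{7}\right)^{2}}
M^(2)(t) = \frac{4 e^{t}}{7 \left(1 - \frac{3 e^{t}}{7}\right)} + \frac{36 e^{2 t}}{49 \left(1 - \frac{3 e^{t}}{7}\right)^{2}} + \frac{72 e^{3 t}}{343 \left(1 - \frac{3 e^{t}}{7}\right)^{3}}
M^(2)(0) = \frac{35}{8}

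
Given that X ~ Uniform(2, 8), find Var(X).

For X ~ Uniform(2, 8):
Var(X) = 3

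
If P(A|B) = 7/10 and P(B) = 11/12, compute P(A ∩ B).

By definition, P(A|B) = P(A ∩ B) / P(B)
So P(A ∩ B) = P(A|B) × P(B)
= 7/10 × 11/12
= 77/120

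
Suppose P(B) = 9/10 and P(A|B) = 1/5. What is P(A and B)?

By definition, P(A|B) = P(A ∩ B) / P(B)
So P(A ∩ B) = P(A|B) × P(B)
= 1/5 × 9/10
= 9/50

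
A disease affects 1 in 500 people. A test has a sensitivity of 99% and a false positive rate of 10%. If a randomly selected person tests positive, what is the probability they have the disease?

Let D = the rare event, + = positive/flagged.
P(D) = 1/500
P(+|D) = 99/100
P(+|D') = 10/100 = 1/10
P(+) = P(+|D)P(D) + P(+|D')P(D')
     = \frac{99}{100} × \frac{1}{500} + \frac{1}{10} × \frac{499}{500}
     = \frac{5089}{50000}
P(D|+) = P(+|D)P(D)/P(+) = \frac{99}{5089}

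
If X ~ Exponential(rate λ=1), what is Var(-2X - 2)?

For X ~ Exponential(rate λ=1):
Var(X) = 1
Var(-2X - 2) = (-2)² × Var(X) = 4 × 1 = 4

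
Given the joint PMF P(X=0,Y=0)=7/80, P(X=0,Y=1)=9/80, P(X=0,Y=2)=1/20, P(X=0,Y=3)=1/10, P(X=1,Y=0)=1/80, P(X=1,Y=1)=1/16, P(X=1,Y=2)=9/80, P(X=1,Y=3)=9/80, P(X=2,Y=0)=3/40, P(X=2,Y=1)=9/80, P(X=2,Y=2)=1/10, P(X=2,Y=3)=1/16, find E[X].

First find marginal of X:
P(X=0) = 7/20
P(X=1) = 3/10
P(X=2) = 7/20
E[X] = 0 × 7/20 + 1 × 3/10 + 2 × 7/20 = 1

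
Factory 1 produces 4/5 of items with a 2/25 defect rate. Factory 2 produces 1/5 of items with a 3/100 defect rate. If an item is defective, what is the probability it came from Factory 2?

Using Bayes' theorem:
P(F1) = 4/5, P(D|F1) = 2/25
P(F2) = 1/5, P(D|F2) = 3/100
P(D) = P(D|F1)P(F1) + P(D|F2)P(F2)
     = \frac{7}{100}
P(F2|D) = P(D|F2)P(F2) / P(D)
= \frac{3}{35}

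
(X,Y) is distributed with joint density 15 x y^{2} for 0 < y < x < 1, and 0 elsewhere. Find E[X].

f_X(x) = ∫_0^x 15 x y^{2} dy = 5 x^{4}
E[X] = ∫_0^1 x × (5 x^{4}) dx = \frac{5}{6}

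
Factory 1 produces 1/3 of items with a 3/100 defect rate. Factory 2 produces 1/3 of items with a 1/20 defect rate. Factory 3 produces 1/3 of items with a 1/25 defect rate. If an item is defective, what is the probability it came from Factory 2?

Using Bayes' theorem:
P(F1) = 1/3, P(D|F1) = 3/100
P(F2) = 1/3, P(D|F2) = 1/20
P(F3) = 1/3, P(D|F3) = 1/25
P(D) = P(D|F1)P(F1) + P(D|F2)P(F2) + P(D|F3)P(F3)
     = \frac{1}{25}
P(F2|D) = P(D|F2)P(F2) / P(D)
= \frac{5}{12}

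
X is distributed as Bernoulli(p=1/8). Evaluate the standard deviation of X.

For X ~ Bernoulli(p=1/8):
Var(X) = \frac{7}{64}
SD(X) = √(Var(X)) = √(\frac{7}{64}) = \frac{\sqrt{7}}{8}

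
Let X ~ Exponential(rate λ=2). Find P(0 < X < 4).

P(0 < X < 4) = ∫_{0}^{4} f(x) dx
where f(x) = 2 e^{- 2 x}
= 1 - e^{-8}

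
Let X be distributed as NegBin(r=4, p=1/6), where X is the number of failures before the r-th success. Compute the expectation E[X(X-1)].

E[X(X-1)] = E[X² - X] = E[X²] - E[X]
E[X] = 20
E[X²] = Var(X) + (E[X])² = 120 + (20)² = 520
E[X(X-1)] = 520 - 20 = 500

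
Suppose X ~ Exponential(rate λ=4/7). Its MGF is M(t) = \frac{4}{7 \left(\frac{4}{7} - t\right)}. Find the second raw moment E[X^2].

To find E[X^2], compute M^(2)(0):
M^(1)(t) = \frac{4}{7 \left(\frac{4}{7} - t\right)^{2}}
M^(2)(t) = \frac{8}{7 \left(\frac{4}{7} - t\right)^{3}}
M^(2)(0) = \frac{49}{8}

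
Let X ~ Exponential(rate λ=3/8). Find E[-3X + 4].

For X ~ Exponential(rate λ=3/8):
E[X] = \frac{8}{3}
E[-3X + 4] = -3 × E[X] + 4 = -4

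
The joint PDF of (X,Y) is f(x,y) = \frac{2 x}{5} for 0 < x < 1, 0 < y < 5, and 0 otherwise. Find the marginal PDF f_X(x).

f_X(x) = ∫_0^5 f(x,y) dy
= ∫_0^5 \frac{2 x}{5} dy
= 2 x for 0 < x < 1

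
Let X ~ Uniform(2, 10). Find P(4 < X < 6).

P(4 < X < 6) = ∫_{4}^{6} f(x) dx
where f(x) = \frac{1}{8}
= \frac{1}{4}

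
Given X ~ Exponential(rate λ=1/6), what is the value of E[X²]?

Using the identity E[X²] = Var(X) + (E[X])²:
E[X] = 6
Var(X) = 36
E[X²] = 36 + (6)²
= 72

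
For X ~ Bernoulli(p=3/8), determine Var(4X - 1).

For X ~ Bernoulli(p=3/8):
Var(X) = \frac{15}{64}
Var(4X - 1) = (4)² × Var(X) = 16 × \frac{15}{64} = \frac{15}{4}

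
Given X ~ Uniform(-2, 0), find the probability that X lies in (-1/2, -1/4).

P(-1/2 < X < -1/4) = ∫_{-1/2}^{-1/4} f(x) dx
where f(x) = \frac{1}{2}
= \frac{1}{8}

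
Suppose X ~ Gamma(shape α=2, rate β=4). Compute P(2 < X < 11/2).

P(2 < X < 11/2) = ∫_{2}^{11/2} f(x) dx
where f(x) = 16 x e^{- 4 x}
= \frac{-23 + 9 e^{14}}{e^{22}}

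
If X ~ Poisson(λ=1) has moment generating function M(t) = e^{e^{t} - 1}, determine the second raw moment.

To find E[X^2], compute M^(2)(0):
M^(1)(t) = e^{t} e^{e^{t} - 1}
M^(2)(t) = e^{2 t} e^{e^{t} - 1} + e^{t} e^{e^{t} - 1}
M^(2)(0) = 2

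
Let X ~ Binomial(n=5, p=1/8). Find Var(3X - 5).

For X ~ Binomial(n=5, p=1/8):
Var(X) = \frac{35}{64}
Var(3X - 5) = (3)² × Var(X) = 9 × \frac{35}{64} = \frac{315}{64}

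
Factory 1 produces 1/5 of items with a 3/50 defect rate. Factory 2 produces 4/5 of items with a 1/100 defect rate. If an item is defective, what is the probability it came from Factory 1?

Using Bayes' theorem:
P(F1) = 1/5, P(D|F1) = 3/50
P(F2) = 4/5, P(D|F2) = 1/100
P(D) = P(D|F1)P(F1) + P(D|F2)P(F2)
     = \frac{1}{50}
P(F1|D) = P(D|F1)P(F1) / P(D)
= \frac{3}{5}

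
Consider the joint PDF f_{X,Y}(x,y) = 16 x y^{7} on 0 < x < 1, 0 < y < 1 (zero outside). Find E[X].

E[X] = ∫_0^1 ∫_0^1 x × f(x,y) dy dx
= ∫_0^1 ∫_0^1 x × (16 x y^{7}) dy dx
= \frac{2}{3}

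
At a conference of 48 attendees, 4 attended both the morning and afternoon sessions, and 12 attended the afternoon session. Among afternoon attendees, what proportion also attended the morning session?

P(A ∩ B) = 4/48 = 1/12
P(B) = 12/48 = 1/4
P(A|B) = P(A ∩ B) / P(B) = (1/12) / (1/4) = 1/3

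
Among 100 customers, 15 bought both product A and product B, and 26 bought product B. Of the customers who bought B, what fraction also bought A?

P(A ∩ B) = 15/100 = 3/20
P(B) = 26/100 = 13/50
P(A|B) = P(A ∩ B) / P(B) = (3/20) / (13/50) = 15/26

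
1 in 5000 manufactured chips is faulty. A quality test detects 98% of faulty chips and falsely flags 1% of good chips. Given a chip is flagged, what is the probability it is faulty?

Let D = the rare event, + = positive/flagged.
P(D) = 1/5000
P(+|D) = 98/100 = 49/50
P(+|D') = 1/100
P(+) = P(+|D)P(D) + P(+|D')P(D')
     = \frac{49}{50} × \frac{1}{5000} + \frac{1}{100} × \frac{4999}{5000}
     = \frac{5097}{500000}
P(D|+) = P(+|D)P(D)/P(+) = \frac{98}{5097}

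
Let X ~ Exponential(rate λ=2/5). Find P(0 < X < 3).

P(0 < X < 3) = ∫_{0}^{3} f(x) dx
where f(x) = \frac{2 e^{- \frac{2 x}{5}}}{5}
= 1 - e^{- \frac{6}{5}}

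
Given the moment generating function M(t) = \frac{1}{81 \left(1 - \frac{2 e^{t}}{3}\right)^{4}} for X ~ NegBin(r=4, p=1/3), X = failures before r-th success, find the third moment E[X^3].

To find E[X^3], compute M^(3)(0):
M^(1)(t) = \frac{8 e^{t}}{243 \left(1 - \frac{2 e^{t}}{3}\right)^{5}}
M^(2)(t) = \frac{8 e^{t}}{243 \left(1 - \frac{2 e^{t}}{3}\right)^{5}} + \frac{80 e^{2 t}}{729 \left(1 - \frac{2 e^{t}}{3}\right)^{6}}
M^(3)(t) = \frac{8 e^{t}}{243 \left(1 - \frac{2 e^{t}}{3}\right)^{5}} + \frac{80 e^{2 t}}{243 \left(1 - \frac{2 e^{t}}{3}\right)^{6}} + \frac{320 e^{3 t}}{729 \left(1 - \frac{2 e^{t}}{3}\right)^{7}}
M^(3)(0) = 1208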